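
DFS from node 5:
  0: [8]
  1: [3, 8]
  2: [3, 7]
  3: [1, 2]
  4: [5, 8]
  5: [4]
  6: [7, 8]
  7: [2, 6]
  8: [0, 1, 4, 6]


Visit 5, push [4]
Visit 4, push [8]
Visit 8, push [6, 1, 0]
Visit 0, push []
Visit 1, push [3]
Visit 3, push [2]
Visit 2, push [7]
Visit 7, push [6]
Visit 6, push []

DFS order: [5, 4, 8, 0, 1, 3, 2, 7, 6]


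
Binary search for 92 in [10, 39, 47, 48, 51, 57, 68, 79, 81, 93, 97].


Step 1: lo=0, hi=10, mid=5, val=57
Step 2: lo=6, hi=10, mid=8, val=81
Step 3: lo=9, hi=10, mid=9, val=93

Not found


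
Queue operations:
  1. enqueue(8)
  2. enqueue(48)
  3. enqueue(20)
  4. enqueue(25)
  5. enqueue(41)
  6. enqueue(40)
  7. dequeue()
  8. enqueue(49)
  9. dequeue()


enqueue(8) -> [8]
enqueue(48) -> [8, 48]
enqueue(20) -> [8, 48, 20]
enqueue(25) -> [8, 48, 20, 25]
enqueue(41) -> [8, 48, 20, 25, 41]
enqueue(40) -> [8, 48, 20, 25, 41, 40]
dequeue()->8, [48, 20, 25, 41, 40]
enqueue(49) -> [48, 20, 25, 41, 40, 49]
dequeue()->48, [20, 25, 41, 40, 49]

Final queue: [20, 25, 41, 40, 49]


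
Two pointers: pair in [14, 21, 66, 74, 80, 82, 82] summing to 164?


lo=0(14)+hi=6(82)=96
lo=1(21)+hi=6(82)=103
lo=2(66)+hi=6(82)=148
lo=3(74)+hi=6(82)=156
lo=4(80)+hi=6(82)=162
lo=5(82)+hi=6(82)=164

Yes: 82+82=164


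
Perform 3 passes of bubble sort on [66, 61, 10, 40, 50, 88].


Initial: [66, 61, 10, 40, 50, 88]
Pass 1: [61, 10, 40, 50, 66, 88] (4 swaps)
Pass 2: [10, 40, 50, 61, 66, 88] (3 swaps)
Pass 3: [10, 40, 50, 61, 66, 88] (0 swaps)

After 3 passes: [10, 40, 50, 61, 66, 88]


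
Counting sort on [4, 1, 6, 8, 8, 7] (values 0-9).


Input: [4, 1, 6, 8, 8, 7]
Counts: [0, 1, 0, 0, 1, 0, 1, 1, 2, 0]

Sorted: [1, 4, 6, 7, 8, 8]


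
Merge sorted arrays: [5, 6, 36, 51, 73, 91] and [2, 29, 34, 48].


Take 2 from B
Take 5 from A
Take 6 from A
Take 29 from B
Take 34 from B
Take 36 from A
Take 48 from B

Merged: [2, 5, 6, 29, 34, 36, 48, 51, 73, 91]


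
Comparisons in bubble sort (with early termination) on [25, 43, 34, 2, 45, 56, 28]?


Algorithm: bubble sort (with early termination)
Input: [25, 43, 34, 2, 45, 56, 28]
Sorted: [2, 25, 28, 34, 43, 45, 56]

20


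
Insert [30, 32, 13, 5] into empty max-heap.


Insert 30: [30]
Insert 32: [32, 30]
Insert 13: [32, 30, 13]
Insert 5: [32, 30, 13, 5]

Final heap: [32, 30, 13, 5]


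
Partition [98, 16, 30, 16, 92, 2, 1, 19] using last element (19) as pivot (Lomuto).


Pivot: 19
  16 <= 19: swap -> [16, 98, 30, 16, 92, 2, 1, 19]
  16 <= 19: swap -> [16, 16, 30, 98, 92, 2, 1, 19]
  2 <= 19: swap -> [16, 16, 2, 98, 92, 30, 1, 19]
  1 <= 19: swap -> [16, 16, 2, 1, 92, 30, 98, 19]
Place pivot at 4: [16, 16, 2, 1, 19, 30, 98, 92]

Partitioned: [16, 16, 2, 1, 19, 30, 98, 92]


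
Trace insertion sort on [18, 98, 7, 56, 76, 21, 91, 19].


Initial: [18, 98, 7, 56, 76, 21, 91, 19]
Insert 98: [18, 98, 7, 56, 76, 21, 91, 19]
Insert 7: [7, 18, 98, 56, 76, 21, 91, 19]
Insert 56: [7, 18, 56, 98, 76, 21, 91, 19]
Insert 76: [7, 18, 56, 76, 98, 21, 91, 19]
Insert 21: [7, 18, 21, 56, 76, 98, 91, 19]
Insert 91: [7, 18, 21, 56, 76, 91, 98, 19]
Insert 19: [7, 18, 19, 21, 56, 76, 91, 98]

Sorted: [7, 18, 19, 21, 56, 76, 91, 98]


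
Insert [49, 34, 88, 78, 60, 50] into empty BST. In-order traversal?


Insert 49: root
Insert 34: L from 49
Insert 88: R from 49
Insert 78: R from 49 -> L from 88
Insert 60: R from 49 -> L from 88 -> L from 78
Insert 50: R from 49 -> L from 88 -> L from 78 -> L from 60

In-order: [34, 49, 50, 60, 78, 88]


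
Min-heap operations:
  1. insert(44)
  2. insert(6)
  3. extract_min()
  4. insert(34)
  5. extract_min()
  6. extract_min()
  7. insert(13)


insert(44) -> [44]
insert(6) -> [6, 44]
extract_min()->6, [44]
insert(34) -> [34, 44]
extract_min()->34, [44]
extract_min()->44, []
insert(13) -> [13]

Final heap: [13]


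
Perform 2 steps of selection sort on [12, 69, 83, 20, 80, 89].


Initial: [12, 69, 83, 20, 80, 89]
Step 1: min=12 at 0
  Swap: [12, 69, 83, 20, 80, 89]
Step 2: min=20 at 3
  Swap: [12, 20, 83, 69, 80, 89]

After 2 steps: [12, 20, 83, 69, 80, 89]


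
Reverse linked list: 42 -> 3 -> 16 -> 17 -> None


Step 1: curr=42, set curr.next=prev(None) | reversed so far: 42
Step 2: curr=3, set curr.next=prev(42) | reversed so far: 3 -> 42
Step 3: curr=16, set curr.next=prev(3) | reversed so far: 16 -> 3 -> 42
Step 4: curr=17, set curr.next=prev(16) | reversed so far: 17 -> 16 -> 3 -> 42

17 -> 16 -> 3 -> 42 -> None


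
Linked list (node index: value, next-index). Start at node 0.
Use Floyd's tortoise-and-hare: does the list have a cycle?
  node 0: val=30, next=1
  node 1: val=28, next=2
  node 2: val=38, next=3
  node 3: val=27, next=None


Floyd's tortoise (slow, +1) and hare (fast, +2):
  init: slow=0, fast=0
  step 1: slow=1, fast=2
  step 2: fast 2->3->None, no cycle

Cycle: no


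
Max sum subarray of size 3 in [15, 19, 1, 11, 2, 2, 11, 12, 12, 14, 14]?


[0:3]: 35
[1:4]: 31
[2:5]: 14
[3:6]: 15
[4:7]: 15
[5:8]: 25
[6:9]: 35
[7:10]: 38
[8:11]: 40

Max: 40 at [8:11]


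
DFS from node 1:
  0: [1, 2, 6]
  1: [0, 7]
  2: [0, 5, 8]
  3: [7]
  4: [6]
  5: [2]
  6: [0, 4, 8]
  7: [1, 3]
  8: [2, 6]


Visit 1, push [7, 0]
Visit 0, push [6, 2]
Visit 2, push [8, 5]
Visit 5, push []
Visit 8, push [6]
Visit 6, push [4]
Visit 4, push []
Visit 7, push [3]
Visit 3, push []

DFS order: [1, 0, 2, 5, 8, 6, 4, 7, 3]


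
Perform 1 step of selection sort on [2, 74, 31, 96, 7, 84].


Initial: [2, 74, 31, 96, 7, 84]
Step 1: min=2 at 0
  Swap: [2, 74, 31, 96, 7, 84]

After 1 step: [2, 74, 31, 96, 7, 84]


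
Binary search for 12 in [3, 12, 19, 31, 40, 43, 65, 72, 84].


Step 1: lo=0, hi=8, mid=4, val=40
Step 2: lo=0, hi=3, mid=1, val=12

Found at index 1


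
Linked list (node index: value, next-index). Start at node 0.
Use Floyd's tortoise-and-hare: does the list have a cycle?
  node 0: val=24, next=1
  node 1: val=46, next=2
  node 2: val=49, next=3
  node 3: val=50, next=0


Floyd's tortoise (slow, +1) and hare (fast, +2):
  init: slow=0, fast=0
  step 1: slow=1, fast=2
  step 2: slow=2, fast=0
  step 3: slow=3, fast=2
  step 4: slow=0, fast=0
  slow == fast at node 0: cycle detected

Cycle: yes


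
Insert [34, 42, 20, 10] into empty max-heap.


Insert 34: [34]
Insert 42: [42, 34]
Insert 20: [42, 34, 20]
Insert 10: [42, 34, 20, 10]

Final heap: [42, 34, 20, 10]


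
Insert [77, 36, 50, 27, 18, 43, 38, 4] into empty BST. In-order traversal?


Insert 77: root
Insert 36: L from 77
Insert 50: L from 77 -> R from 36
Insert 27: L from 77 -> L from 36
Insert 18: L from 77 -> L from 36 -> L from 27
Insert 43: L from 77 -> R from 36 -> L from 50
Insert 38: L from 77 -> R from 36 -> L from 50 -> L from 43
Insert 4: L from 77 -> L from 36 -> L from 27 -> L from 18

In-order: [4, 18, 27, 36, 38, 43, 50, 77]


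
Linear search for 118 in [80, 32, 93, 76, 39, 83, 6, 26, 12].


i=0: 80!=118
i=1: 32!=118
i=2: 93!=118
i=3: 76!=118
i=4: 39!=118
i=5: 83!=118
i=6: 6!=118
i=7: 26!=118
i=8: 12!=118

Not found, 9 comps


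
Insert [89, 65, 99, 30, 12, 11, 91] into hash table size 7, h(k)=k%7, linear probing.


Insert 89: h=5 -> slot 5
Insert 65: h=2 -> slot 2
Insert 99: h=1 -> slot 1
Insert 30: h=2, 1 probes -> slot 3
Insert 12: h=5, 1 probes -> slot 6
Insert 11: h=4 -> slot 4
Insert 91: h=0 -> slot 0

Table: [91, 99, 65, 30, 11, 89, 12]


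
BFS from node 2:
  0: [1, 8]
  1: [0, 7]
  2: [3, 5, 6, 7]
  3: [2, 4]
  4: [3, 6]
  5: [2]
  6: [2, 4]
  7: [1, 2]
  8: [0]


Visit 2, enqueue [3, 5, 6, 7]
Visit 3, enqueue [4]
Visit 5, enqueue []
Visit 6, enqueue []
Visit 7, enqueue [1]
Visit 4, enqueue []
Visit 1, enqueue [0]
Visit 0, enqueue [8]
Visit 8, enqueue []

BFS order: [2, 3, 5, 6, 7, 4, 1, 0, 8]


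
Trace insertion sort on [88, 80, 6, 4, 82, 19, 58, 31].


Initial: [88, 80, 6, 4, 82, 19, 58, 31]
Insert 80: [80, 88, 6, 4, 82, 19, 58, 31]
Insert 6: [6, 80, 88, 4, 82, 19, 58, 31]
Insert 4: [4, 6, 80, 88, 82, 19, 58, 31]
Insert 82: [4, 6, 80, 82, 88, 19, 58, 31]
Insert 19: [4, 6, 19, 80, 82, 88, 58, 31]
Insert 58: [4, 6, 19, 58, 80, 82, 88, 31]
Insert 31: [4, 6, 19, 31, 58, 80, 82, 88]

Sorted: [4, 6, 19, 31, 58, 80, 82, 88]


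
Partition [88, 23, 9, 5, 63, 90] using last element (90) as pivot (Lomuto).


Pivot: 90
  88 <= 90: advance i (no swap)
  23 <= 90: advance i (no swap)
  9 <= 90: advance i (no swap)
  5 <= 90: advance i (no swap)
  63 <= 90: advance i (no swap)
Place pivot at 5: [88, 23, 9, 5, 63, 90]

Partitioned: [88, 23, 9, 5, 63, 90]


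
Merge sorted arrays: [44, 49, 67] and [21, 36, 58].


Take 21 from B
Take 36 from B
Take 44 from A
Take 49 from A
Take 58 from B

Merged: [21, 36, 44, 49, 58, 67]


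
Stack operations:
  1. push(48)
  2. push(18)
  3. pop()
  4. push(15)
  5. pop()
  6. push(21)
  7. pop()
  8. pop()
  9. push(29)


push(48) -> [48]
push(18) -> [48, 18]
pop()->18, [48]
push(15) -> [48, 15]
pop()->15, [48]
push(21) -> [48, 21]
pop()->21, [48]
pop()->48, []
push(29) -> [29]

Final stack: [29]


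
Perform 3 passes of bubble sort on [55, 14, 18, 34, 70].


Initial: [55, 14, 18, 34, 70]
Pass 1: [14, 18, 34, 55, 70] (3 swaps)
Pass 2: [14, 18, 34, 55, 70] (0 swaps)
Pass 3: [14, 18, 34, 55, 70] (0 swaps)

After 3 passes: [14, 18, 34, 55, 70]


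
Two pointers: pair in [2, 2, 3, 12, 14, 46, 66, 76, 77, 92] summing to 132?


lo=0(2)+hi=9(92)=94
lo=1(2)+hi=9(92)=94
lo=2(3)+hi=9(92)=95
lo=3(12)+hi=9(92)=104
lo=4(14)+hi=9(92)=106
lo=5(46)+hi=9(92)=138
lo=5(46)+hi=8(77)=123
lo=6(66)+hi=8(77)=143
lo=6(66)+hi=7(76)=142

No pair found


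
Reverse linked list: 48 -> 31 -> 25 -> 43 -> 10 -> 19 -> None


Step 1: curr=48, set curr.next=prev(None) | reversed so far: 48
Step 2: curr=31, set curr.next=prev(48) | reversed so far: 31 -> 48
Step 3: curr=25, set curr.next=prev(31) | reversed so far: 25 -> 31 -> 48
Step 4: curr=43, set curr.next=prev(25) | reversed so far: 43 -> 25 -> 31 -> 48
Step 5: curr=10, set curr.next=prev(43) | reversed so far: 10 -> 43 -> 25 -> 31 -> 48
Step 6: curr=19, set curr.next=prev(10) | reversed so far: 19 -> 10 -> 43 -> 25 -> 31 -> 48

19 -> 10 -> 43 -> 25 -> 31 -> 48 -> None


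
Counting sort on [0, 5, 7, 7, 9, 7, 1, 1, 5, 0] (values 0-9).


Input: [0, 5, 7, 7, 9, 7, 1, 1, 5, 0]
Counts: [2, 2, 0, 0, 0, 2, 0, 3, 0, 1]

Sorted: [0, 0, 1, 1, 5, 5, 7, 7, 7, 9]


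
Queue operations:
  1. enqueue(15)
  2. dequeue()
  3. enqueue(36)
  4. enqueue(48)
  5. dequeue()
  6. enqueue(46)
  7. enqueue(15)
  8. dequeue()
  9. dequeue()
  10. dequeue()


enqueue(15) -> [15]
dequeue()->15, []
enqueue(36) -> [36]
enqueue(48) -> [36, 48]
dequeue()->36, [48]
enqueue(46) -> [48, 46]
enqueue(15) -> [48, 46, 15]
dequeue()->48, [46, 15]
dequeue()->46, [15]
dequeue()->15, []

Final queue: []


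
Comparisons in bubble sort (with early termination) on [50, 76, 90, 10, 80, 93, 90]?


Algorithm: bubble sort (with early termination)
Input: [50, 76, 90, 10, 80, 93, 90]
Sorted: [10, 50, 76, 80, 90, 90, 93]

18


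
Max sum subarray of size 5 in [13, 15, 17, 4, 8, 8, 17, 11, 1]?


[0:5]: 57
[1:6]: 52
[2:7]: 54
[3:8]: 48
[4:9]: 45

Max: 57 at [0:5]


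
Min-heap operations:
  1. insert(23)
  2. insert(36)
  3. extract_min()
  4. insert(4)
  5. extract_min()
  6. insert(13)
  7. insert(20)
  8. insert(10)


insert(23) -> [23]
insert(36) -> [23, 36]
extract_min()->23, [36]
insert(4) -> [4, 36]
extract_min()->4, [36]
insert(13) -> [13, 36]
insert(20) -> [13, 36, 20]
insert(10) -> [10, 13, 20, 36]

Final heap: [10, 13, 20, 36]


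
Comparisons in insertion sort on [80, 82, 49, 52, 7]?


Algorithm: insertion sort
Input: [80, 82, 49, 52, 7]
Sorted: [7, 49, 52, 80, 82]

10


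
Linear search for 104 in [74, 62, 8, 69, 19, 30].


i=0: 74!=104
i=1: 62!=104
i=2: 8!=104
i=3: 69!=104
i=4: 19!=104
i=5: 30!=104

Not found, 6 comps


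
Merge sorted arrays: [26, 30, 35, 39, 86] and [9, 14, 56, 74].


Take 9 from B
Take 14 from B
Take 26 from A
Take 30 from A
Take 35 from A
Take 39 from A
Take 56 from B
Take 74 from B

Merged: [9, 14, 26, 30, 35, 39, 56, 74, 86]


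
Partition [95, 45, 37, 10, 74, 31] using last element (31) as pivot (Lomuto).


Pivot: 31
  10 <= 31: swap -> [10, 45, 37, 95, 74, 31]
Place pivot at 1: [10, 31, 37, 95, 74, 45]

Partitioned: [10, 31, 37, 95, 74, 45]


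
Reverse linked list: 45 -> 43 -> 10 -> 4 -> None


Step 1: curr=45, set curr.next=prev(None) | reversed so far: 45
Step 2: curr=43, set curr.next=prev(45) | reversed so far: 43 -> 45
Step 3: curr=10, set curr.next=prev(43) | reversed so far: 10 -> 43 -> 45
Step 4: curr=4, set curr.next=prev(10) | reversed so far: 4 -> 10 -> 43 -> 45

4 -> 10 -> 43 -> 45 -> None


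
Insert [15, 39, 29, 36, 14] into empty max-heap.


Insert 15: [15]
Insert 39: [39, 15]
Insert 29: [39, 15, 29]
Insert 36: [39, 36, 29, 15]
Insert 14: [39, 36, 29, 15, 14]

Final heap: [39, 36, 29, 15, 14]


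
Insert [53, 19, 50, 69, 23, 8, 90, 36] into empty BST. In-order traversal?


Insert 53: root
Insert 19: L from 53
Insert 50: L from 53 -> R from 19
Insert 69: R from 53
Insert 23: L from 53 -> R from 19 -> L from 50
Insert 8: L from 53 -> L from 19
Insert 90: R from 53 -> R from 69
Insert 36: L from 53 -> R from 19 -> L from 50 -> R from 23

In-order: [8, 19, 23, 36, 50, 53, 69, 90]


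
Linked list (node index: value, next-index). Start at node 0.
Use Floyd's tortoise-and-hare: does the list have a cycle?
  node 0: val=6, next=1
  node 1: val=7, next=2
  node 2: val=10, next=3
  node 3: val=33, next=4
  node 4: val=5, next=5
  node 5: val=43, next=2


Floyd's tortoise (slow, +1) and hare (fast, +2):
  init: slow=0, fast=0
  step 1: slow=1, fast=2
  step 2: slow=2, fast=4
  step 3: slow=3, fast=2
  step 4: slow=4, fast=4
  slow == fast at node 4: cycle detected

Cycle: yes


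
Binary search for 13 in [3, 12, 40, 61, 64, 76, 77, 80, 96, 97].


Step 1: lo=0, hi=9, mid=4, val=64
Step 2: lo=0, hi=3, mid=1, val=12
Step 3: lo=2, hi=3, mid=2, val=40

Not found


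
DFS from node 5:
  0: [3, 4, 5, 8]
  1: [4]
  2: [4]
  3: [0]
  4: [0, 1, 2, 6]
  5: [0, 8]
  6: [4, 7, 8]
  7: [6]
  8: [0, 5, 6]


Visit 5, push [8, 0]
Visit 0, push [8, 4, 3]
Visit 3, push []
Visit 4, push [6, 2, 1]
Visit 1, push []
Visit 2, push []
Visit 6, push [8, 7]
Visit 7, push []
Visit 8, push []

DFS order: [5, 0, 3, 4, 1, 2, 6, 7, 8]


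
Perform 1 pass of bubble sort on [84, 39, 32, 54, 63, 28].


Initial: [84, 39, 32, 54, 63, 28]
Pass 1: [39, 32, 54, 63, 28, 84] (5 swaps)

After 1 pass: [39, 32, 54, 63, 28, 84]


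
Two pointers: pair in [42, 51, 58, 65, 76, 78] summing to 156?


lo=0(42)+hi=5(78)=120
lo=1(51)+hi=5(78)=129
lo=2(58)+hi=5(78)=136
lo=3(65)+hi=5(78)=143
lo=4(76)+hi=5(78)=154

No pair found


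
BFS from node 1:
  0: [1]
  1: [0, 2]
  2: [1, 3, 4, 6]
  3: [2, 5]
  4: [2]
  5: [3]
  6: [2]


Visit 1, enqueue [0, 2]
Visit 0, enqueue []
Visit 2, enqueue [3, 4, 6]
Visit 3, enqueue [5]
Visit 4, enqueue []
Visit 6, enqueue []
Visit 5, enqueue []

BFS order: [1, 0, 2, 3, 4, 6, 5]


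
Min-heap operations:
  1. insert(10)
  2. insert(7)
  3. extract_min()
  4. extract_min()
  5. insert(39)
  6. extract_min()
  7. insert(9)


insert(10) -> [10]
insert(7) -> [7, 10]
extract_min()->7, [10]
extract_min()->10, []
insert(39) -> [39]
extract_min()->39, []
insert(9) -> [9]

Final heap: [9]


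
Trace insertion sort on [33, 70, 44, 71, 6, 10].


Initial: [33, 70, 44, 71, 6, 10]
Insert 70: [33, 70, 44, 71, 6, 10]
Insert 44: [33, 44, 70, 71, 6, 10]
Insert 71: [33, 44, 70, 71, 6, 10]
Insert 6: [6, 33, 44, 70, 71, 10]
Insert 10: [6, 10, 33, 44, 70, 71]

Sorted: [6, 10, 33, 44, 70, 71]


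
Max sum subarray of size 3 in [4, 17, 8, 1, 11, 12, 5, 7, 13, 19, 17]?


[0:3]: 29
[1:4]: 26
[2:5]: 20
[3:6]: 24
[4:7]: 28
[5:8]: 24
[6:9]: 25
[7:10]: 39
[8:11]: 49

Max: 49 at [8:11]


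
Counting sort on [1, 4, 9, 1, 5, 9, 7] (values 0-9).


Input: [1, 4, 9, 1, 5, 9, 7]
Counts: [0, 2, 0, 0, 1, 1, 0, 1, 0, 2]

Sorted: [1, 1, 4, 5, 7, 9, 9]


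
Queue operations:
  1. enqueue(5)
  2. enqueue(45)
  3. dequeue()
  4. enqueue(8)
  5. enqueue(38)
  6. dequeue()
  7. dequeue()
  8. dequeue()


enqueue(5) -> [5]
enqueue(45) -> [5, 45]
dequeue()->5, [45]
enqueue(8) -> [45, 8]
enqueue(38) -> [45, 8, 38]
dequeue()->45, [8, 38]
dequeue()->8, [38]
dequeue()->38, []

Final queue: []


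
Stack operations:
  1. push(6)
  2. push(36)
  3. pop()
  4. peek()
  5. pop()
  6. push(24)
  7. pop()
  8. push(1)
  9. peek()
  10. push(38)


push(6) -> [6]
push(36) -> [6, 36]
pop()->36, [6]
peek()->6
pop()->6, []
push(24) -> [24]
pop()->24, []
push(1) -> [1]
peek()->1
push(38) -> [1, 38]

Final stack: [1, 38]


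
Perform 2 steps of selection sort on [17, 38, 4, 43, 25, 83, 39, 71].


Initial: [17, 38, 4, 43, 25, 83, 39, 71]
Step 1: min=4 at 2
  Swap: [4, 38, 17, 43, 25, 83, 39, 71]
Step 2: min=17 at 2
  Swap: [4, 17, 38, 43, 25, 83, 39, 71]

After 2 steps: [4, 17, 38, 43, 25, 83, 39, 71]


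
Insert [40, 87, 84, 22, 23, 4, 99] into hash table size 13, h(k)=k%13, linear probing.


Insert 40: h=1 -> slot 1
Insert 87: h=9 -> slot 9
Insert 84: h=6 -> slot 6
Insert 22: h=9, 1 probes -> slot 10
Insert 23: h=10, 1 probes -> slot 11
Insert 4: h=4 -> slot 4
Insert 99: h=8 -> slot 8

Table: [None, 40, None, None, 4, None, 84, None, 99, 87, 22, 23, None]


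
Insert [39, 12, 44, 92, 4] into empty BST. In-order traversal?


Insert 39: root
Insert 12: L from 39
Insert 44: R from 39
Insert 92: R from 39 -> R from 44
Insert 4: L from 39 -> L from 12

In-order: [4, 12, 39, 44, 92]


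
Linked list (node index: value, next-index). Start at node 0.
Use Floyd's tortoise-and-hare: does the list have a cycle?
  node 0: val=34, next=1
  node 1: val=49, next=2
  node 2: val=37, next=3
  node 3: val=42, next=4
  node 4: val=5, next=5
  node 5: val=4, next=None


Floyd's tortoise (slow, +1) and hare (fast, +2):
  init: slow=0, fast=0
  step 1: slow=1, fast=2
  step 2: slow=2, fast=4
  step 3: fast 4->5->None, no cycle

Cycle: no


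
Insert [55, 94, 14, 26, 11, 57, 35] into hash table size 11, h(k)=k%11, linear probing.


Insert 55: h=0 -> slot 0
Insert 94: h=6 -> slot 6
Insert 14: h=3 -> slot 3
Insert 26: h=4 -> slot 4
Insert 11: h=0, 1 probes -> slot 1
Insert 57: h=2 -> slot 2
Insert 35: h=2, 3 probes -> slot 5

Table: [55, 11, 57, 14, 26, 35, 94, None, None, None, None]


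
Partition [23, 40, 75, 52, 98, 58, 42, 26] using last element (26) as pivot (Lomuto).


Pivot: 26
  23 <= 26: advance i (no swap)
Place pivot at 1: [23, 26, 75, 52, 98, 58, 42, 40]

Partitioned: [23, 26, 75, 52, 98, 58, 42, 40]


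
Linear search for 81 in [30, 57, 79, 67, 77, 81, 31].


i=0: 30!=81
i=1: 57!=81
i=2: 79!=81
i=3: 67!=81
i=4: 77!=81
i=5: 81==81 found!

Found at 5, 6 comps


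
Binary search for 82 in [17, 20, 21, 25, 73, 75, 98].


Step 1: lo=0, hi=6, mid=3, val=25
Step 2: lo=4, hi=6, mid=5, val=75
Step 3: lo=6, hi=6, mid=6, val=98

Not found


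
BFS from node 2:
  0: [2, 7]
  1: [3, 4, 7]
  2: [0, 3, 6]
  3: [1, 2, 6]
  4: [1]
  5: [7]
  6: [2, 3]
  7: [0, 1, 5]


Visit 2, enqueue [0, 3, 6]
Visit 0, enqueue [7]
Visit 3, enqueue [1]
Visit 6, enqueue []
Visit 7, enqueue [5]
Visit 1, enqueue [4]
Visit 5, enqueue []
Visit 4, enqueue []

BFS order: [2, 0, 3, 6, 7, 1, 5, 4]


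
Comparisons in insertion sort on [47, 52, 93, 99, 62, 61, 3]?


Algorithm: insertion sort
Input: [47, 52, 93, 99, 62, 61, 3]
Sorted: [3, 47, 52, 61, 62, 93, 99]

16


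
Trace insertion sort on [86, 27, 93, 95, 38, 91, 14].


Initial: [86, 27, 93, 95, 38, 91, 14]
Insert 27: [27, 86, 93, 95, 38, 91, 14]
Insert 93: [27, 86, 93, 95, 38, 91, 14]
Insert 95: [27, 86, 93, 95, 38, 91, 14]
Insert 38: [27, 38, 86, 93, 95, 91, 14]
Insert 91: [27, 38, 86, 91, 93, 95, 14]
Insert 14: [14, 27, 38, 86, 91, 93, 95]

Sorted: [14, 27, 38, 86, 91, 93, 95]


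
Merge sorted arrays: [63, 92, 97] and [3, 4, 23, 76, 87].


Take 3 from B
Take 4 from B
Take 23 from B
Take 63 from A
Take 76 from B
Take 87 from B

Merged: [3, 4, 23, 63, 76, 87, 92, 97]


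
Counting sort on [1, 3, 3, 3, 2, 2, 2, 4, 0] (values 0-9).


Input: [1, 3, 3, 3, 2, 2, 2, 4, 0]
Counts: [1, 1, 3, 3, 1, 0, 0, 0, 0, 0]

Sorted: [0, 1, 2, 2, 2, 3, 3, 3, 4]


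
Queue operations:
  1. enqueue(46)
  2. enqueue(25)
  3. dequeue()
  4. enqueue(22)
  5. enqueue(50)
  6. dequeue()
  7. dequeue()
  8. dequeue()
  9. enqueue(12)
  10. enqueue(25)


enqueue(46) -> [46]
enqueue(25) -> [46, 25]
dequeue()->46, [25]
enqueue(22) -> [25, 22]
enqueue(50) -> [25, 22, 50]
dequeue()->25, [22, 50]
dequeue()->22, [50]
dequeue()->50, []
enqueue(12) -> [12]
enqueue(25) -> [12, 25]

Final queue: [12, 25]


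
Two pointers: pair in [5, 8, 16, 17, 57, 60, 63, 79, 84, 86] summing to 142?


lo=0(5)+hi=9(86)=91
lo=1(8)+hi=9(86)=94
lo=2(16)+hi=9(86)=102
lo=3(17)+hi=9(86)=103
lo=4(57)+hi=9(86)=143
lo=4(57)+hi=8(84)=141
lo=5(60)+hi=8(84)=144
lo=5(60)+hi=7(79)=139
lo=6(63)+hi=7(79)=142

Yes: 63+79=142


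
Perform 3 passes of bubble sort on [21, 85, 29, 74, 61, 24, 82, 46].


Initial: [21, 85, 29, 74, 61, 24, 82, 46]
Pass 1: [21, 29, 74, 61, 24, 82, 46, 85] (6 swaps)
Pass 2: [21, 29, 61, 24, 74, 46, 82, 85] (3 swaps)
Pass 3: [21, 29, 24, 61, 46, 74, 82, 85] (2 swaps)

After 3 passes: [21, 29, 24, 61, 46, 74, 82, 85]


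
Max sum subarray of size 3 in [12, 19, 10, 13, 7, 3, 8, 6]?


[0:3]: 41
[1:4]: 42
[2:5]: 30
[3:6]: 23
[4:7]: 18
[5:8]: 17

Max: 42 at [1:4]


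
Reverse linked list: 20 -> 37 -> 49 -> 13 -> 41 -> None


Step 1: curr=20, set curr.next=prev(None) | reversed so far: 20
Step 2: curr=37, set curr.next=prev(20) | reversed so far: 37 -> 20
Step 3: curr=49, set curr.next=prev(37) | reversed so far: 49 -> 37 -> 20
Step 4: curr=13, set curr.next=prev(49) | reversed so far: 13 -> 49 -> 37 -> 20
Step 5: curr=41, set curr.next=prev(13) | reversed so far: 41 -> 13 -> 49 -> 37 -> 20

41 -> 13 -> 49 -> 37 -> 20 -> None


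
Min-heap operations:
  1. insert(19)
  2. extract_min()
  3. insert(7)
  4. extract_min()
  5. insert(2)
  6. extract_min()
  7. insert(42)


insert(19) -> [19]
extract_min()->19, []
insert(7) -> [7]
extract_min()->7, []
insert(2) -> [2]
extract_min()->2, []
insert(42) -> [42]

Final heap: [42]


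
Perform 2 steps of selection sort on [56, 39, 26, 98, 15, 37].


Initial: [56, 39, 26, 98, 15, 37]
Step 1: min=15 at 4
  Swap: [15, 39, 26, 98, 56, 37]
Step 2: min=26 at 2
  Swap: [15, 26, 39, 98, 56, 37]

After 2 steps: [15, 26, 39, 98, 56, 37]


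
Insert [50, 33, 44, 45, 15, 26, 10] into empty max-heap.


Insert 50: [50]
Insert 33: [50, 33]
Insert 44: [50, 33, 44]
Insert 45: [50, 45, 44, 33]
Insert 15: [50, 45, 44, 33, 15]
Insert 26: [50, 45, 44, 33, 15, 26]
Insert 10: [50, 45, 44, 33, 15, 26, 10]

Final heap: [50, 45, 44, 33, 15, 26, 10]


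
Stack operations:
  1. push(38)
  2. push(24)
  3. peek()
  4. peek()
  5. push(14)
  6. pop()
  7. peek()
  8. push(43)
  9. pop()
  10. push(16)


push(38) -> [38]
push(24) -> [38, 24]
peek()->24
peek()->24
push(14) -> [38, 24, 14]
pop()->14, [38, 24]
peek()->24
push(43) -> [38, 24, 43]
pop()->43, [38, 24]
push(16) -> [38, 24, 16]

Final stack: [38, 24, 16]


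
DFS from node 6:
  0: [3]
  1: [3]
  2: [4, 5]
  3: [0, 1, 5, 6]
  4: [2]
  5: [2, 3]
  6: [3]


Visit 6, push [3]
Visit 3, push [5, 1, 0]
Visit 0, push []
Visit 1, push []
Visit 5, push [2]
Visit 2, push [4]
Visit 4, push []

DFS order: [6, 3, 0, 1, 5, 2, 4]


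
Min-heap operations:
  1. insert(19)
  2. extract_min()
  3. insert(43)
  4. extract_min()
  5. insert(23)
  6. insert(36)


insert(19) -> [19]
extract_min()->19, []
insert(43) -> [43]
extract_min()->43, []
insert(23) -> [23]
insert(36) -> [23, 36]

Final heap: [23, 36]


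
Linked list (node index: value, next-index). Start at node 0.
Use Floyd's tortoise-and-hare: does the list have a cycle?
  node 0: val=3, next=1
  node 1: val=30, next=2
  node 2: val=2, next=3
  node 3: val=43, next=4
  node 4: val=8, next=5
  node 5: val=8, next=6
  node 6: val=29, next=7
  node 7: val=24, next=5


Floyd's tortoise (slow, +1) and hare (fast, +2):
  init: slow=0, fast=0
  step 1: slow=1, fast=2
  step 2: slow=2, fast=4
  step 3: slow=3, fast=6
  step 4: slow=4, fast=5
  step 5: slow=5, fast=7
  step 6: slow=6, fast=6
  slow == fast at node 6: cycle detected

Cycle: yes


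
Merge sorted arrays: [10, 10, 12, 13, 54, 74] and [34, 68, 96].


Take 10 from A
Take 10 from A
Take 12 from A
Take 13 from A
Take 34 from B
Take 54 from A
Take 68 from B
Take 74 from A

Merged: [10, 10, 12, 13, 34, 54, 68, 74, 96]


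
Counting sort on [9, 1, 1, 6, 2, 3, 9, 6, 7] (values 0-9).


Input: [9, 1, 1, 6, 2, 3, 9, 6, 7]
Counts: [0, 2, 1, 1, 0, 0, 2, 1, 0, 2]

Sorted: [1, 1, 2, 3, 6, 6, 7, 9, 9]


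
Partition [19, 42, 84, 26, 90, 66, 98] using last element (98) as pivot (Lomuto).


Pivot: 98
  19 <= 98: advance i (no swap)
  42 <= 98: advance i (no swap)
  84 <= 98: advance i (no swap)
  26 <= 98: advance i (no swap)
  90 <= 98: advance i (no swap)
  66 <= 98: advance i (no swap)
Place pivot at 6: [19, 42, 84, 26, 90, 66, 98]

Partitioned: [19, 42, 84, 26, 90, 66, 98]


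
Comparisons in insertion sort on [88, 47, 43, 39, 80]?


Algorithm: insertion sort
Input: [88, 47, 43, 39, 80]
Sorted: [39, 43, 47, 80, 88]

8


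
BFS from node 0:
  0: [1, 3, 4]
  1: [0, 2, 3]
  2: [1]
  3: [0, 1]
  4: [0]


Visit 0, enqueue [1, 3, 4]
Visit 1, enqueue [2]
Visit 3, enqueue []
Visit 4, enqueue []
Visit 2, enqueue []

BFS order: [0, 1, 3, 4, 2]


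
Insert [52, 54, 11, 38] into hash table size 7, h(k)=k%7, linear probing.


Insert 52: h=3 -> slot 3
Insert 54: h=5 -> slot 5
Insert 11: h=4 -> slot 4
Insert 38: h=3, 3 probes -> slot 6

Table: [None, None, None, 52, 11, 54, 38]


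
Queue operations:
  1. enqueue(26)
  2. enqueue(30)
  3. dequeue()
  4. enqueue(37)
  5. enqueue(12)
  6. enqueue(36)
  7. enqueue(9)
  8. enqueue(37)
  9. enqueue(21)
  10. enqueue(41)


enqueue(26) -> [26]
enqueue(30) -> [26, 30]
dequeue()->26, [30]
enqueue(37) -> [30, 37]
enqueue(12) -> [30, 37, 12]
enqueue(36) -> [30, 37, 12, 36]
enqueue(9) -> [30, 37, 12, 36, 9]
enqueue(37) -> [30, 37, 12, 36, 9, 37]
enqueue(21) -> [30, 37, 12, 36, 9, 37, 21]
enqueue(41) -> [30, 37, 12, 36, 9, 37, 21, 41]

Final queue: [30, 37, 12, 36, 9, 37, 21, 41]


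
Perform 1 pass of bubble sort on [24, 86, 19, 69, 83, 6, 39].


Initial: [24, 86, 19, 69, 83, 6, 39]
Pass 1: [24, 19, 69, 83, 6, 39, 86] (5 swaps)

After 1 pass: [24, 19, 69, 83, 6, 39, 86]


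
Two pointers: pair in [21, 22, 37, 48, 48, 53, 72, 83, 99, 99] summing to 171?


lo=0(21)+hi=9(99)=120
lo=1(22)+hi=9(99)=121
lo=2(37)+hi=9(99)=136
lo=3(48)+hi=9(99)=147
lo=4(48)+hi=9(99)=147
lo=5(53)+hi=9(99)=152
lo=6(72)+hi=9(99)=171

Yes: 72+99=171


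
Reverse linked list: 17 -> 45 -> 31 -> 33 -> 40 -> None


Step 1: curr=17, set curr.next=prev(None) | reversed so far: 17
Step 2: curr=45, set curr.next=prev(17) | reversed so far: 45 -> 17
Step 3: curr=31, set curr.next=prev(45) | reversed so far: 31 -> 45 -> 17
Step 4: curr=33, set curr.next=prev(31) | reversed so far: 33 -> 31 -> 45 -> 17
Step 5: curr=40, set curr.next=prev(33) | reversed so far: 40 -> 33 -> 31 -> 45 -> 17

40 -> 33 -> 31 -> 45 -> 17 -> None


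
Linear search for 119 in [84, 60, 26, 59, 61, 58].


i=0: 84!=119
i=1: 60!=119
i=2: 26!=119
i=3: 59!=119
i=4: 61!=119
i=5: 58!=119

Not found, 6 comps


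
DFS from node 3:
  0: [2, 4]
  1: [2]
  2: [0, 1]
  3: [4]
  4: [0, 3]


Visit 3, push [4]
Visit 4, push [0]
Visit 0, push [2]
Visit 2, push [1]
Visit 1, push []

DFS order: [3, 4, 0, 2, 1]


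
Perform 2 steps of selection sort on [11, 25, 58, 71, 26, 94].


Initial: [11, 25, 58, 71, 26, 94]
Step 1: min=11 at 0
  Swap: [11, 25, 58, 71, 26, 94]
Step 2: min=25 at 1
  Swap: [11, 25, 58, 71, 26, 94]

After 2 steps: [11, 25, 58, 71, 26, 94]


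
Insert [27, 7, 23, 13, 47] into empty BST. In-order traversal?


Insert 27: root
Insert 7: L from 27
Insert 23: L from 27 -> R from 7
Insert 13: L from 27 -> R from 7 -> L from 23
Insert 47: R from 27

In-order: [7, 13, 23, 27, 47]


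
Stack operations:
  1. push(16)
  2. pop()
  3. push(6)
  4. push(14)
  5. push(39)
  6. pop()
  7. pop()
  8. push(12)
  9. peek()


push(16) -> [16]
pop()->16, []
push(6) -> [6]
push(14) -> [6, 14]
push(39) -> [6, 14, 39]
pop()->39, [6, 14]
pop()->14, [6]
push(12) -> [6, 12]
peek()->12

Final stack: [6, 12]


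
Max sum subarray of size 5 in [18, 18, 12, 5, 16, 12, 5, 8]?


[0:5]: 69
[1:6]: 63
[2:7]: 50
[3:8]: 46

Max: 69 at [0:5]


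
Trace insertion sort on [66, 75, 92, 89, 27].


Initial: [66, 75, 92, 89, 27]
Insert 75: [66, 75, 92, 89, 27]
Insert 92: [66, 75, 92, 89, 27]
Insert 89: [66, 75, 89, 92, 27]
Insert 27: [27, 66, 75, 89, 92]

Sorted: [27, 66, 75, 89, 92]


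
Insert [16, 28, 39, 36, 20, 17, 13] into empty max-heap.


Insert 16: [16]
Insert 28: [28, 16]
Insert 39: [39, 16, 28]
Insert 36: [39, 36, 28, 16]
Insert 20: [39, 36, 28, 16, 20]
Insert 17: [39, 36, 28, 16, 20, 17]
Insert 13: [39, 36, 28, 16, 20, 17, 13]

Final heap: [39, 36, 28, 16, 20, 17, 13]


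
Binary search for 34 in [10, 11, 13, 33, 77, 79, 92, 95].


Step 1: lo=0, hi=7, mid=3, val=33
Step 2: lo=4, hi=7, mid=5, val=79
Step 3: lo=4, hi=4, mid=4, val=77

Not found


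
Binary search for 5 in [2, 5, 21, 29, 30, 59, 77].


Step 1: lo=0, hi=6, mid=3, val=29
Step 2: lo=0, hi=2, mid=1, val=5

Found at index 1


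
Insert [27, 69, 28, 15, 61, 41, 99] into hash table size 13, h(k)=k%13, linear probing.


Insert 27: h=1 -> slot 1
Insert 69: h=4 -> slot 4
Insert 28: h=2 -> slot 2
Insert 15: h=2, 1 probes -> slot 3
Insert 61: h=9 -> slot 9
Insert 41: h=2, 3 probes -> slot 5
Insert 99: h=8 -> slot 8

Table: [None, 27, 28, 15, 69, 41, None, None, 99, 61, None, None, None]


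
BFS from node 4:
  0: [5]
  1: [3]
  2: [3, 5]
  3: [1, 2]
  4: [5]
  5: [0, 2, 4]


Visit 4, enqueue [5]
Visit 5, enqueue [0, 2]
Visit 0, enqueue []
Visit 2, enqueue [3]
Visit 3, enqueue [1]
Visit 1, enqueue []

BFS order: [4, 5, 0, 2, 3, 1]


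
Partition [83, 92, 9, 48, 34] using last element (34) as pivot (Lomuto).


Pivot: 34
  9 <= 34: swap -> [9, 92, 83, 48, 34]
Place pivot at 1: [9, 34, 83, 48, 92]

Partitioned: [9, 34, 83, 48, 92]


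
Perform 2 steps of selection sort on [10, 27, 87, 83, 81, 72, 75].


Initial: [10, 27, 87, 83, 81, 72, 75]
Step 1: min=10 at 0
  Swap: [10, 27, 87, 83, 81, 72, 75]
Step 2: min=27 at 1
  Swap: [10, 27, 87, 83, 81, 72, 75]

After 2 steps: [10, 27, 87, 83, 81, 72, 75]


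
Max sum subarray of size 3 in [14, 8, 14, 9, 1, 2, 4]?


[0:3]: 36
[1:4]: 31
[2:5]: 24
[3:6]: 12
[4:7]: 7

Max: 36 at [0:3]


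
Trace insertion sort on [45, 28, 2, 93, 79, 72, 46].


Initial: [45, 28, 2, 93, 79, 72, 46]
Insert 28: [28, 45, 2, 93, 79, 72, 46]
Insert 2: [2, 28, 45, 93, 79, 72, 46]
Insert 93: [2, 28, 45, 93, 79, 72, 46]
Insert 79: [2, 28, 45, 79, 93, 72, 46]
Insert 72: [2, 28, 45, 72, 79, 93, 46]
Insert 46: [2, 28, 45, 46, 72, 79, 93]

Sorted: [2, 28, 45, 46, 72, 79, 93]


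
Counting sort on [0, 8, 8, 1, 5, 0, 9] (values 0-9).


Input: [0, 8, 8, 1, 5, 0, 9]
Counts: [2, 1, 0, 0, 0, 1, 0, 0, 2, 1]

Sorted: [0, 0, 1, 5, 8, 8, 9]


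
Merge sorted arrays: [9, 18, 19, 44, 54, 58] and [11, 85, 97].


Take 9 from A
Take 11 from B
Take 18 from A
Take 19 from A
Take 44 from A
Take 54 from A
Take 58 from A

Merged: [9, 11, 18, 19, 44, 54, 58, 85, 97]


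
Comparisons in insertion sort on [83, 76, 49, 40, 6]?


Algorithm: insertion sort
Input: [83, 76, 49, 40, 6]
Sorted: [6, 40, 49, 76, 83]

10


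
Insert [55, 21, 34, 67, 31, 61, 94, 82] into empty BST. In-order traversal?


Insert 55: root
Insert 21: L from 55
Insert 34: L from 55 -> R from 21
Insert 67: R from 55
Insert 31: L from 55 -> R from 21 -> L from 34
Insert 61: R from 55 -> L from 67
Insert 94: R from 55 -> R from 67
Insert 82: R from 55 -> R from 67 -> L from 94

In-order: [21, 31, 34, 55, 61, 67, 82, 94]


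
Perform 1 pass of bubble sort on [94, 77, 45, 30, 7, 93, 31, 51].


Initial: [94, 77, 45, 30, 7, 93, 31, 51]
Pass 1: [77, 45, 30, 7, 93, 31, 51, 94] (7 swaps)

After 1 pass: [77, 45, 30, 7, 93, 31, 51, 94]


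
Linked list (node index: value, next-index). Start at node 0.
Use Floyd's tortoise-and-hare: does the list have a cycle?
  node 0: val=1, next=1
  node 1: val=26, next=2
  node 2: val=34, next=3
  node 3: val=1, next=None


Floyd's tortoise (slow, +1) and hare (fast, +2):
  init: slow=0, fast=0
  step 1: slow=1, fast=2
  step 2: fast 2->3->None, no cycle

Cycle: no


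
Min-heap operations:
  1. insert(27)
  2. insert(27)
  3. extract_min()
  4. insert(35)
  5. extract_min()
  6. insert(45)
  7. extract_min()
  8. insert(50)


insert(27) -> [27]
insert(27) -> [27, 27]
extract_min()->27, [27]
insert(35) -> [27, 35]
extract_min()->27, [35]
insert(45) -> [35, 45]
extract_min()->35, [45]
insert(50) -> [45, 50]

Final heap: [45, 50]


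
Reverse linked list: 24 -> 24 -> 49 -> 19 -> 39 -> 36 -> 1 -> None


Step 1: curr=24, set curr.next=prev(None) | reversed so far: 24
Step 2: curr=24, set curr.next=prev(24) | reversed so far: 24 -> 24
Step 3: curr=49, set curr.next=prev(24) | reversed so far: 49 -> 24 -> 24
Step 4: curr=19, set curr.next=prev(49) | reversed so far: 19 -> 49 -> 24 -> 24
Step 5: curr=39, set curr.next=prev(19) | reversed so far: 39 -> 19 -> 49 -> 24 -> 24
Step 6: curr=36, set curr.next=prev(39) | reversed so far: 36 -> 39 -> 19 -> 49 -> 24 -> 24
Step 7: curr=1, set curr.next=prev(36) | reversed so far: 1 -> 36 -> 39 -> 19 -> 49 -> 24 -> 24

1 -> 36 -> 39 -> 19 -> 49 -> 24 -> 24 -> None


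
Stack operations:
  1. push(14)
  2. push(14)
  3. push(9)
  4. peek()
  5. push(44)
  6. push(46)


push(14) -> [14]
push(14) -> [14, 14]
push(9) -> [14, 14, 9]
peek()->9
push(44) -> [14, 14, 9, 44]
push(46) -> [14, 14, 9, 44, 46]

Final stack: [14, 14, 9, 44, 46]


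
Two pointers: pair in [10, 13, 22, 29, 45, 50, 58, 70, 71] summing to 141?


lo=0(10)+hi=8(71)=81
lo=1(13)+hi=8(71)=84
lo=2(22)+hi=8(71)=93
lo=3(29)+hi=8(71)=100
lo=4(45)+hi=8(71)=116
lo=5(50)+hi=8(71)=121
lo=6(58)+hi=8(71)=129
lo=7(70)+hi=8(71)=141

Yes: 70+71=141


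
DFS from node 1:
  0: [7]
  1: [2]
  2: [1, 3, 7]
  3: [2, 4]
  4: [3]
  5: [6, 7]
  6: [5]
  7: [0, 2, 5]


Visit 1, push [2]
Visit 2, push [7, 3]
Visit 3, push [4]
Visit 4, push []
Visit 7, push [5, 0]
Visit 0, push []
Visit 5, push [6]
Visit 6, push []

DFS order: [1, 2, 3, 4, 7, 0, 5, 6]


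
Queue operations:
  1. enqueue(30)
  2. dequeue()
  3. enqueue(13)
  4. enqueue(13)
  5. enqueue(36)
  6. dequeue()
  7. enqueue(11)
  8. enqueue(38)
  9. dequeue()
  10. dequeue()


enqueue(30) -> [30]
dequeue()->30, []
enqueue(13) -> [13]
enqueue(13) -> [13, 13]
enqueue(36) -> [13, 13, 36]
dequeue()->13, [13, 36]
enqueue(11) -> [13, 36, 11]
enqueue(38) -> [13, 36, 11, 38]
dequeue()->13, [36, 11, 38]
dequeue()->36, [11, 38]

Final queue: [11, 38]


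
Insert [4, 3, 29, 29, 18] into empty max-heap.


Insert 4: [4]
Insert 3: [4, 3]
Insert 29: [29, 3, 4]
Insert 29: [29, 29, 4, 3]
Insert 18: [29, 29, 4, 3, 18]

Final heap: [29, 29, 4, 3, 18]


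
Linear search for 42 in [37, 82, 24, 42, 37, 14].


i=0: 37!=42
i=1: 82!=42
i=2: 24!=42
i=3: 42==42 found!

Found at 3, 4 comps


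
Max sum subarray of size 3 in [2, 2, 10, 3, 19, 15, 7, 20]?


[0:3]: 14
[1:4]: 15
[2:5]: 32
[3:6]: 37
[4:7]: 41
[5:8]: 42

Max: 42 at [5:8]


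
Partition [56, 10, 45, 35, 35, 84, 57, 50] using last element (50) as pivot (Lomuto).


Pivot: 50
  10 <= 50: swap -> [10, 56, 45, 35, 35, 84, 57, 50]
  45 <= 50: swap -> [10, 45, 56, 35, 35, 84, 57, 50]
  35 <= 50: swap -> [10, 45, 35, 56, 35, 84, 57, 50]
  35 <= 50: swap -> [10, 45, 35, 35, 56, 84, 57, 50]
Place pivot at 4: [10, 45, 35, 35, 50, 84, 57, 56]

Partitioned: [10, 45, 35, 35, 50, 84, 57, 56]


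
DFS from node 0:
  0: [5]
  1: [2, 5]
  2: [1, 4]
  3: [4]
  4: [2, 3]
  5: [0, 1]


Visit 0, push [5]
Visit 5, push [1]
Visit 1, push [2]
Visit 2, push [4]
Visit 4, push [3]
Visit 3, push []

DFS order: [0, 5, 1, 2, 4, 3]


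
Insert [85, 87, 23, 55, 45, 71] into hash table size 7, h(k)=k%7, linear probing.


Insert 85: h=1 -> slot 1
Insert 87: h=3 -> slot 3
Insert 23: h=2 -> slot 2
Insert 55: h=6 -> slot 6
Insert 45: h=3, 1 probes -> slot 4
Insert 71: h=1, 4 probes -> slot 5

Table: [None, 85, 23, 87, 45, 71, 55]


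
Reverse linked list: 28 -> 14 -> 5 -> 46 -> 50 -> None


Step 1: curr=28, set curr.next=prev(None) | reversed so far: 28
Step 2: curr=14, set curr.next=prev(28) | reversed so far: 14 -> 28
Step 3: curr=5, set curr.next=prev(14) | reversed so far: 5 -> 14 -> 28
Step 4: curr=46, set curr.next=prev(5) | reversed so far: 46 -> 5 -> 14 -> 28
Step 5: curr=50, set curr.next=prev(46) | reversed so far: 50 -> 46 -> 5 -> 14 -> 28

50 -> 46 -> 5 -> 14 -> 28 -> None


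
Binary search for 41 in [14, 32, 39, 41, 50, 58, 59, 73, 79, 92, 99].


Step 1: lo=0, hi=10, mid=5, val=58
Step 2: lo=0, hi=4, mid=2, val=39
Step 3: lo=3, hi=4, mid=3, val=41

Found at index 3


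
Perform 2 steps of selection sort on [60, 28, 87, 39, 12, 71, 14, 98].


Initial: [60, 28, 87, 39, 12, 71, 14, 98]
Step 1: min=12 at 4
  Swap: [12, 28, 87, 39, 60, 71, 14, 98]
Step 2: min=14 at 6
  Swap: [12, 14, 87, 39, 60, 71, 28, 98]

After 2 steps: [12, 14, 87, 39, 60, 71, 28, 98]


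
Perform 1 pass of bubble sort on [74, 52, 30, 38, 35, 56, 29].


Initial: [74, 52, 30, 38, 35, 56, 29]
Pass 1: [52, 30, 38, 35, 56, 29, 74] (6 swaps)

After 1 pass: [52, 30, 38, 35, 56, 29, 74]


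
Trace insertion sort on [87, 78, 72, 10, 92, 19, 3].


Initial: [87, 78, 72, 10, 92, 19, 3]
Insert 78: [78, 87, 72, 10, 92, 19, 3]
Insert 72: [72, 78, 87, 10, 92, 19, 3]
Insert 10: [10, 72, 78, 87, 92, 19, 3]
Insert 92: [10, 72, 78, 87, 92, 19, 3]
Insert 19: [10, 19, 72, 78, 87, 92, 3]
Insert 3: [3, 10, 19, 72, 78, 87, 92]

Sorted: [3, 10, 19, 72, 78, 87, 92]


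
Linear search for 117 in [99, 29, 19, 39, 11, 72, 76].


i=0: 99!=117
i=1: 29!=117
i=2: 19!=117
i=3: 39!=117
i=4: 11!=117
i=5: 72!=117
i=6: 76!=117

Not found, 7 comps


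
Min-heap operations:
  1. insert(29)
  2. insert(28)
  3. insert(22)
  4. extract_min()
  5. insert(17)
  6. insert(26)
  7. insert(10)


insert(29) -> [29]
insert(28) -> [28, 29]
insert(22) -> [22, 29, 28]
extract_min()->22, [28, 29]
insert(17) -> [17, 29, 28]
insert(26) -> [17, 26, 28, 29]
insert(10) -> [10, 17, 28, 29, 26]

Final heap: [10, 17, 28, 29, 26]


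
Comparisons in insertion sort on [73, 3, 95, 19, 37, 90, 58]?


Algorithm: insertion sort
Input: [73, 3, 95, 19, 37, 90, 58]
Sorted: [3, 19, 37, 58, 73, 90, 95]

14


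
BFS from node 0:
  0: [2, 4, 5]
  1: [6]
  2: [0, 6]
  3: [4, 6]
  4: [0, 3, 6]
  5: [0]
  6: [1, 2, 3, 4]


Visit 0, enqueue [2, 4, 5]
Visit 2, enqueue [6]
Visit 4, enqueue [3]
Visit 5, enqueue []
Visit 6, enqueue [1]
Visit 3, enqueue []
Visit 1, enqueue []

BFS order: [0, 2, 4, 5, 6, 3, 1]


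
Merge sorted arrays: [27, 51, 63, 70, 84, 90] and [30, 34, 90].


Take 27 from A
Take 30 from B
Take 34 from B
Take 51 from A
Take 63 from A
Take 70 from A
Take 84 from A
Take 90 from A

Merged: [27, 30, 34, 51, 63, 70, 84, 90, 90]


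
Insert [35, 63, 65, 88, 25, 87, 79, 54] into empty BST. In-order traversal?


Insert 35: root
Insert 63: R from 35
Insert 65: R from 35 -> R from 63
Insert 88: R from 35 -> R from 63 -> R from 65
Insert 25: L from 35
Insert 87: R from 35 -> R from 63 -> R from 65 -> L from 88
Insert 79: R from 35 -> R from 63 -> R from 65 -> L from 88 -> L from 87
Insert 54: R from 35 -> L from 63

In-order: [25, 35, 54, 63, 65, 79, 87, 88]


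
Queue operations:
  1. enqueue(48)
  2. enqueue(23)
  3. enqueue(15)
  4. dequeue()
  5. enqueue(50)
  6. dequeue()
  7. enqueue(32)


enqueue(48) -> [48]
enqueue(23) -> [48, 23]
enqueue(15) -> [48, 23, 15]
dequeue()->48, [23, 15]
enqueue(50) -> [23, 15, 50]
dequeue()->23, [15, 50]
enqueue(32) -> [15, 50, 32]

Final queue: [15, 50, 32]
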